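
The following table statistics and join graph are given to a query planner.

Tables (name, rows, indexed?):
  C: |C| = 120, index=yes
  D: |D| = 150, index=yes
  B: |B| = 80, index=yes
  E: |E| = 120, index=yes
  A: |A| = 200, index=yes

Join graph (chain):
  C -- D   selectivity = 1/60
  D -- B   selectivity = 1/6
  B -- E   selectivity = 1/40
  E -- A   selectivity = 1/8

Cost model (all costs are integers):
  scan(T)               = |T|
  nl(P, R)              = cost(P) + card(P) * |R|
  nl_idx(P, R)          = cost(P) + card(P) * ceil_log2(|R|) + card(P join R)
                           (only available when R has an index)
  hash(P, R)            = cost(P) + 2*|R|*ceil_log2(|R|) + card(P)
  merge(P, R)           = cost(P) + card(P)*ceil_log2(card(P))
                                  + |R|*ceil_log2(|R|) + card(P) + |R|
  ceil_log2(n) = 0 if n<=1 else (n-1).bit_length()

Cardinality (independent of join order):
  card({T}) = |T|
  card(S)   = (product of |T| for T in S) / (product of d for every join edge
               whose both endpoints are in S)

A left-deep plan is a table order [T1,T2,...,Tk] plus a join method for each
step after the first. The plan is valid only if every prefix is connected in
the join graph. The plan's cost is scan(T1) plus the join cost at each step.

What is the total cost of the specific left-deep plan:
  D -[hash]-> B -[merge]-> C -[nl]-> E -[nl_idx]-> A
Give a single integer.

902380

step 1: scan D: cost=150, card=150
step 2: join B via hash
    card(P join B) = 150*80/(6) = 2000
    cost = 150 + 2*80*7 + 150 = 1420
step 3: join C via merge
    card(P join C) = 2000*120/(60) = 4000
    cost = 1420 + 2000*11 + 120*7 + 2000 + 120 = 26380
step 4: join E via nl
    card(P join E) = 4000*120/(40) = 12000
    cost = 26380 + 4000*120 = 506380
step 5: join A via nl_idx
    card(P join A) = 12000*200/(8) = 300000
    cost = 506380 + 12000*8 + 300000 = 902380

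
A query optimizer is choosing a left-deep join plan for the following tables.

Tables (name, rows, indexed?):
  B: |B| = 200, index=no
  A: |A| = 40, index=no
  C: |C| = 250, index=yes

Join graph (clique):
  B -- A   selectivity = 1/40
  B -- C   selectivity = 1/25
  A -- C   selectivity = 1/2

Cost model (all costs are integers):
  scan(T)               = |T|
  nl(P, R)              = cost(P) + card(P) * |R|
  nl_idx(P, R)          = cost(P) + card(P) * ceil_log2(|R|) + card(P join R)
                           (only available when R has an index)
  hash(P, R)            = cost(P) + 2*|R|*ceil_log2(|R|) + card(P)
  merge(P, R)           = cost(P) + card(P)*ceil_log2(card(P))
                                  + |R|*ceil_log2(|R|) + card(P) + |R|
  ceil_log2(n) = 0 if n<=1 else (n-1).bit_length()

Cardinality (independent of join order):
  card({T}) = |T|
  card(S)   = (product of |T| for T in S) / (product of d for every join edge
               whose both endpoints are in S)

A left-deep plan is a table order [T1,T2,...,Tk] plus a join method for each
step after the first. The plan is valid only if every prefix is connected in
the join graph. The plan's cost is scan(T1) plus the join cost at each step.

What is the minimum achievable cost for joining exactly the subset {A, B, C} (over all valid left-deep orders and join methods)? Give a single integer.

3480

Selinger DP over subsets of {A,B,C}:
  {B}: scan cost=200, card=200
  {A}: scan cost=40, card=40
  {C}: scan cost=250, card=250
  {AB}: card=200; try (A,hash)→880, (B,merge)→2120, (A,merge)→2280, (B,hash)→3280, (B,nl)→8040, (A,nl)→8200; best=880 via (A,hash)
  {BC}: card=2000; try (B,hash)→3700, (C,nl_idx)→3800, (C,merge)→4250, (B,merge)→4300, (C,hash)→4400, (C,nl)→50200 …(+1); best=3700 via (B,hash)
  {AC}: card=5000; try (A,hash)→980, (C,merge)→2570, (A,merge)→2780, (C,hash)→4080, (C,nl_idx)→5360, (C,nl)→10040 …(+1); best=980 via (A,hash)
  {ABC}: card=1000; try (C,nl_idx)→3480, (C,merge)→4930, (C,hash)→5080, (A,hash)→6180, (B,hash)→9180, (A,merge)→27980 …(+4); best=3480 via (C,nl_idx)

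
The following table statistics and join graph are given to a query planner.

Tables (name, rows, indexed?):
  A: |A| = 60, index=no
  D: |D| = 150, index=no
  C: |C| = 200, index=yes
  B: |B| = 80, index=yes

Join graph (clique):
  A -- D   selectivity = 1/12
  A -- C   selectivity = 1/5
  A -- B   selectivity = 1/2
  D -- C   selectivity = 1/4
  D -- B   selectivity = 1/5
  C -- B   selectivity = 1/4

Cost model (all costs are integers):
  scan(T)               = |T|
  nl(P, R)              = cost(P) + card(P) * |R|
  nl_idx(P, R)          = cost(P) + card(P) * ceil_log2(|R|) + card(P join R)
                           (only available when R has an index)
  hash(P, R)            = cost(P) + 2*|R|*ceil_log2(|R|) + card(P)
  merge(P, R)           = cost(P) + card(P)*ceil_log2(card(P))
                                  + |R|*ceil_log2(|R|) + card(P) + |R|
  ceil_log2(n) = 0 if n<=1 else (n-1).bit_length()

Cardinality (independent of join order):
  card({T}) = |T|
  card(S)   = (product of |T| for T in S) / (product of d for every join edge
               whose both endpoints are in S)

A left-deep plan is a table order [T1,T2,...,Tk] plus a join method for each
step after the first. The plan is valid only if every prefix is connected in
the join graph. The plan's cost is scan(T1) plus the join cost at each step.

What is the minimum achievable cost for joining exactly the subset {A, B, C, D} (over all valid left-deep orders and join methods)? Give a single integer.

12090

Selinger DP over subsets of {A,B,C,D}:
  {A}: scan cost=60, card=60
  {D}: scan cost=150, card=150
  {C}: scan cost=200, card=200
  {B}: scan cost=80, card=80
  {AD}: card=750; try (A,hash)→1020, (D,merge)→1830, (A,merge)→1920, (D,hash)→2520, (D,nl)→9060, (A,nl)→9150; best=1020 via (A,hash)
  {AC}: card=2400; try (A,hash)→1120, (C,merge)→2280, (A,merge)→2420, (C,nl_idx)→2940, (C,hash)→3320, (C,nl)→12060 …(+1); best=1120 via (A,hash)
  {AB}: card=2400; try (A,hash)→880, (B,merge)→1120, (A,merge)→1140, (B,hash)→1240, (B,nl_idx)→2880, (B,nl)→4860 …(+1); best=880 via (A,hash)
  {CD}: card=7500; try (D,hash)→2800, (C,merge)→3300, (D,merge)→3350, (C,hash)→3500, (C,nl_idx)→8850, (C,nl)→30150 …(+1); best=2800 via (D,hash)
  {BD}: card=2400; try (B,hash)→1420, (D,merge)→2070, (B,merge)→2140, (D,hash)→2560, (B,nl_idx)→3600, (D,nl)→12080 …(+1); best=1420 via (B,hash)
  {BC}: card=4000; try (B,hash)→1520, (C,merge)→2520, (B,merge)→2640, (C,hash)→3360, (C,nl_idx)→4720, (B,nl_idx)→5600 …(+2); best=1520 via (B,hash)
  {ACD}: card=7500; try (C,hash)→4970, (D,hash)→5920, (A,hash)→11020, (C,merge)→11070, (C,nl_idx)→14520, (D,merge)→33670 …(+4); best=4970 via (C,hash)
  {ABD}: card=6000; try (B,hash)→2890, (A,hash)→4540, (D,hash)→5680, (B,merge)→9910, (B,nl_idx)→12270, (A,merge)→33040 …(+4); best=2890 via (B,hash)
  {ABC}: card=24000; try (B,hash)→4640, (A,hash)→6240, (C,hash)→6480, (B,merge)→32960, (C,merge)→33880, (B,nl_idx)→41920 …(+5); best=4640 via (B,hash)
  {BCD}: card=30000; try (C,hash)→7020, (D,hash)→7920, (B,hash)→11420, (C,merge)→34420, (C,nl_idx)→50620, (D,merge)→54870 …(+5); best=7020 via (C,hash)
  {ABCD}: card=15000; try (C,hash)→12090, (B,hash)→13590, (D,hash)→31040, (A,hash)→37740, (C,nl_idx)→65890, (B,nl_idx)→72470 …(+8); best=12090 via (C,hash)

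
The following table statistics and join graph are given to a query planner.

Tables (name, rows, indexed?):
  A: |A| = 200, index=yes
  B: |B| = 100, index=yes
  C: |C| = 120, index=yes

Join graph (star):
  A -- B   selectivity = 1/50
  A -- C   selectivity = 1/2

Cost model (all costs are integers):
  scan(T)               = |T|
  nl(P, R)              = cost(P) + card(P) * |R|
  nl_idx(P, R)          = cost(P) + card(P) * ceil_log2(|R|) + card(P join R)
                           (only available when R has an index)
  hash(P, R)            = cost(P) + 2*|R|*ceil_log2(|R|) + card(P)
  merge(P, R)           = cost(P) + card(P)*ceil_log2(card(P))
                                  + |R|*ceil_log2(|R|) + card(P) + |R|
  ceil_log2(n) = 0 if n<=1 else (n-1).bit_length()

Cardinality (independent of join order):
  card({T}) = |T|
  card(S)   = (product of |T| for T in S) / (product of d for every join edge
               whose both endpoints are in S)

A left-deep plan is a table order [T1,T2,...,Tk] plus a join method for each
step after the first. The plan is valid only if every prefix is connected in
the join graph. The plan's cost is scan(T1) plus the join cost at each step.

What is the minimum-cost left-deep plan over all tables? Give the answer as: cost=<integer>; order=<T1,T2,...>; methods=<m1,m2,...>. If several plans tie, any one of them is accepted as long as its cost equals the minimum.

Selinger DP (subsets sized 1..n):
  {A}: scan cost=200, card=200
  {B}: scan cost=100, card=100
  {C}: scan cost=120, card=120
  {AB}: card=400; try (A,nl_idx)→1300, (B,hash)→1800, (B,nl_idx)→2000, (A,merge)→2700, (B,merge)→2800, (A,hash)→3400 …(+2); best=1300 via (A,nl_idx)
  {AC}: card=12000; try (C,hash)→2080, (A,merge)→2880, (C,merge)→2960, (A,hash)→3440, (A,nl_idx)→13080, (C,nl_idx)→13600 …(+2); best=2080 via (C,hash)
  {ABC}: card=24000; try (C,hash)→3380, (C,merge)→6260, (B,hash)→15480, (C,nl_idx)→28100, (C,nl)→49300, (B,nl_idx)→110080 …(+2); best=3380 via (C,hash)

cost=3380; order=B,A,C; methods=nl_idx,hash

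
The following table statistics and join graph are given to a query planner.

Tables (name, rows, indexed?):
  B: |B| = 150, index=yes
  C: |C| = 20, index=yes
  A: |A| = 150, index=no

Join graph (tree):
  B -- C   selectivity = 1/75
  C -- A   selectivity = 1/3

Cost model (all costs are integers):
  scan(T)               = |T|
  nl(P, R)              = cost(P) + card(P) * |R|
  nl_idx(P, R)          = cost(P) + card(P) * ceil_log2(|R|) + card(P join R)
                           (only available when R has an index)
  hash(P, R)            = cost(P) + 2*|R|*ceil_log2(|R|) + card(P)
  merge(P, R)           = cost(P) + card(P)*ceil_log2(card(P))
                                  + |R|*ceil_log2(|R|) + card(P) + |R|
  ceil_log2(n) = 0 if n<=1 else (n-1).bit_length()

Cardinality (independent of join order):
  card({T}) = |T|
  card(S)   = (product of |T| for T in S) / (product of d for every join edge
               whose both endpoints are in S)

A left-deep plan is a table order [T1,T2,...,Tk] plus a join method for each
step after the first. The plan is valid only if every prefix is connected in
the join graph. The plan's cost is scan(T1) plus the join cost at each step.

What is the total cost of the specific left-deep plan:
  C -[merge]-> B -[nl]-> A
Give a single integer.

7490

step 1: scan C: cost=20, card=20
step 2: join B via merge
    card(P join B) = 20*150/(75) = 40
    cost = 20 + 20*5 + 150*8 + 20 + 150 = 1490
step 3: join A via nl
    card(P join A) = 40*150/(3) = 2000
    cost = 1490 + 40*150 = 7490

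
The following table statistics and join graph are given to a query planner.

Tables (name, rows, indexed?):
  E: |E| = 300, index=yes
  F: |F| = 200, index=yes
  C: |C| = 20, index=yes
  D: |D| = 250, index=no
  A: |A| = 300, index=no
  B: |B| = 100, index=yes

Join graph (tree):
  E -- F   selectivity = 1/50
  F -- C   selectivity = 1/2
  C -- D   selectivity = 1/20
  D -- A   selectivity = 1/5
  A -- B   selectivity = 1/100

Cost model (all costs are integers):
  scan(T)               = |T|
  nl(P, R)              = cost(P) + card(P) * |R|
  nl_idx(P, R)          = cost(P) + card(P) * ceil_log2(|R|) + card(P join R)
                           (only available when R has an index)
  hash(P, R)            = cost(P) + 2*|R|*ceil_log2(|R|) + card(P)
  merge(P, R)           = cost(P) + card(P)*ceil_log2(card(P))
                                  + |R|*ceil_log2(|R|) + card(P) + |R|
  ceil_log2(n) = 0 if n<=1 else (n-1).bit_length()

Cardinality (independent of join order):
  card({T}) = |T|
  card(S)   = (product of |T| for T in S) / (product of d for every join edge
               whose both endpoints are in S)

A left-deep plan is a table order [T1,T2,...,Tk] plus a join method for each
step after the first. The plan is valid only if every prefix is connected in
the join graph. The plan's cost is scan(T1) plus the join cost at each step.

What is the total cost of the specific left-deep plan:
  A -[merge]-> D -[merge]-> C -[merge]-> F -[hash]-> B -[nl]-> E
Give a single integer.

451958870

step 1: scan A: cost=300, card=300
step 2: join D via merge
    card(P join D) = 300*250/(5) = 15000
    cost = 300 + 300*9 + 250*8 + 300 + 250 = 5550
step 3: join C via merge
    card(P join C) = 15000*20/(20) = 15000
    cost = 5550 + 15000*14 + 20*5 + 15000 + 20 = 230670
step 4: join F via merge
    card(P join F) = 15000*200/(2) = 1500000
    cost = 230670 + 15000*14 + 200*8 + 15000 + 200 = 457470
step 5: join B via hash
    card(P join B) = 1500000*100/(100) = 1500000
    cost = 457470 + 2*100*7 + 1500000 = 1958870
step 6: join E via nl
    card(P join E) = 1500000*300/(50) = 9000000
    cost = 1958870 + 1500000*300 = 451958870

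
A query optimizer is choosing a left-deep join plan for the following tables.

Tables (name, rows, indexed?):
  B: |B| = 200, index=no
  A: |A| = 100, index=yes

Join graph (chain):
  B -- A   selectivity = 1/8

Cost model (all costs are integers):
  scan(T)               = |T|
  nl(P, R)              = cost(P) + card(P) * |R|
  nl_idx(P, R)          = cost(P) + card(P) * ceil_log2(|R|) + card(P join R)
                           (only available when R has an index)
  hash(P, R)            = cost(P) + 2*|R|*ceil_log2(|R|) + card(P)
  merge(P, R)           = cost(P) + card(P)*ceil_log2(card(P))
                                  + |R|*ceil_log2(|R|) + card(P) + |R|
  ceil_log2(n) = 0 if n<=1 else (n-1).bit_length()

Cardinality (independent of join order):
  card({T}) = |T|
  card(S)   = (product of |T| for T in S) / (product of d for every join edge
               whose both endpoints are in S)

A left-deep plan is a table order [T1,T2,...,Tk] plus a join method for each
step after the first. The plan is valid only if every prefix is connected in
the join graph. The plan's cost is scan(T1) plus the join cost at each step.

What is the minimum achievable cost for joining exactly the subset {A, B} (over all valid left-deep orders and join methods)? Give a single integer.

1800

Selinger DP over subsets of {A,B}:
  {B}: scan cost=200, card=200
  {A}: scan cost=100, card=100
  {AB}: card=2500; try (A,hash)→1800, (B,merge)→2700, (A,merge)→2800, (B,hash)→3400, (A,nl_idx)→4100, (B,nl)→20100 …(+1); best=1800 via (A,hash)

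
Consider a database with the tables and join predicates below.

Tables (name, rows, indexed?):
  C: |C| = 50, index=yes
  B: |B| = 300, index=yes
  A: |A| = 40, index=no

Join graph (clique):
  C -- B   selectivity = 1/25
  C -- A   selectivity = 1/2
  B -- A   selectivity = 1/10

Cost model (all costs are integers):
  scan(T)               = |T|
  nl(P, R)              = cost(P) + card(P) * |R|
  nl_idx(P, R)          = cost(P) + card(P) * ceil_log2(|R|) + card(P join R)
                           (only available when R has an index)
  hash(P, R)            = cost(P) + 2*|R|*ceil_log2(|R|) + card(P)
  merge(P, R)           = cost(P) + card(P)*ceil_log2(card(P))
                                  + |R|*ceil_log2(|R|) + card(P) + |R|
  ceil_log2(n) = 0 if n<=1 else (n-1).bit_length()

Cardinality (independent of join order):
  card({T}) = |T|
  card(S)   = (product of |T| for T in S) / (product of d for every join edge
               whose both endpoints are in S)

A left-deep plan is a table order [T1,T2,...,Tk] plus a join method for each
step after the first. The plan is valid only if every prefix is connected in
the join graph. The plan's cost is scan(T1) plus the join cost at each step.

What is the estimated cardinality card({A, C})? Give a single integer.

Tables in S: A(40), C(50)
Edges inside S: C-A(d=2)
numerator = 40 * 50 = 2000
denominator = 2 = 2
card(S) = 2000 / 2 = 1000

1000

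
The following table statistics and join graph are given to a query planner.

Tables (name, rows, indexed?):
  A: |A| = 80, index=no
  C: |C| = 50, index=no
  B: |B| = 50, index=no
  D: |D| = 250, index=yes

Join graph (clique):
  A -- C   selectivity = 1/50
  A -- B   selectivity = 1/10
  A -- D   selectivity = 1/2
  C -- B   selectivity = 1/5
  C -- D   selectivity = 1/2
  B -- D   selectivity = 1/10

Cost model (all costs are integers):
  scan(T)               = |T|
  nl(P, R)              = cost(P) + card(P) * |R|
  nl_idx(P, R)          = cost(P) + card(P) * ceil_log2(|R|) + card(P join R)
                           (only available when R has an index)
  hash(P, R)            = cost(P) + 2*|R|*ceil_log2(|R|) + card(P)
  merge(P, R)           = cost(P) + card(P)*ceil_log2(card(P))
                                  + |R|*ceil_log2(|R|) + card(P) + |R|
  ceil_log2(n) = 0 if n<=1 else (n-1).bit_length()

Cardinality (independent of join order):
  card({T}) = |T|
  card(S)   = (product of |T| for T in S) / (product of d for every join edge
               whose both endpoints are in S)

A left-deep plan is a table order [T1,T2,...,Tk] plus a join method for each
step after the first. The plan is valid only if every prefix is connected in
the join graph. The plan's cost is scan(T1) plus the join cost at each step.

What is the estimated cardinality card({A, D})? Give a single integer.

Tables in S: A(80), D(250)
Edges inside S: A-D(d=2)
numerator = 80 * 250 = 20000
denominator = 2 = 2
card(S) = 20000 / 2 = 10000

10000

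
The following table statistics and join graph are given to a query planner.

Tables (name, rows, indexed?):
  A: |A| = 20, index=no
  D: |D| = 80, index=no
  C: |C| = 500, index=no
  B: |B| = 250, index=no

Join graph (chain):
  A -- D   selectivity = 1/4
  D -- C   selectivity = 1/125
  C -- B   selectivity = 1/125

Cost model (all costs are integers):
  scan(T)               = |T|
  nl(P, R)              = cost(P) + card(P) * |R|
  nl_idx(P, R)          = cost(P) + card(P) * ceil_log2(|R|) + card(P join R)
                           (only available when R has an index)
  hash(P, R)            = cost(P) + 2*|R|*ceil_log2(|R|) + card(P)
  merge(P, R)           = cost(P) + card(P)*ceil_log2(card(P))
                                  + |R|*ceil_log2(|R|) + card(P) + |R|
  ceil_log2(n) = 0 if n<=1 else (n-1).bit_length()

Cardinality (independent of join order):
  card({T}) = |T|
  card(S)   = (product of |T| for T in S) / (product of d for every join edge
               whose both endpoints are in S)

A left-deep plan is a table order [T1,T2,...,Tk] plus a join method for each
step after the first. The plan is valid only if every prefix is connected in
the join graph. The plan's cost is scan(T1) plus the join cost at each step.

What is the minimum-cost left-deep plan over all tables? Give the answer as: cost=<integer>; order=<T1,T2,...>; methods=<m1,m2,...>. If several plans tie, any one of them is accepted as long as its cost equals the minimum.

Selinger DP (subsets sized 1..n):
  {A}: scan cost=20, card=20
  {D}: scan cost=80, card=80
  {C}: scan cost=500, card=500
  {B}: scan cost=250, card=250
  {AD}: card=400; try (A,hash)→360, (D,merge)→780, (A,merge)→840, (D,hash)→1160, (D,nl)→1620, (A,nl)→1680; best=360 via (A,hash)
  {CD}: card=320; try (D,hash)→2120, (C,merge)→5720, (D,merge)→6140, (C,hash)→9160, (C,nl)→40080, (D,nl)→40500; best=2120 via (D,hash)
  {BC}: card=1000; try (B,hash)→5000, (C,merge)→7500, (B,merge)→7750, (C,hash)→9500, (C,nl)→125250, (B,nl)→125500; best=5000 via (B,hash)
  {ACD}: card=1600; try (A,hash)→2640, (A,merge)→5440, (A,nl)→8520, (C,merge)→9360, (C,hash)→9760, (C,nl)→200360; best=2640 via (A,hash)
  {BCD}: card=640; try (B,hash)→6440, (D,hash)→7120, (B,merge)→7570, (D,merge)→16640, (B,nl)→82120, (D,nl)→85000; best=6440 via (B,hash)
  {ABCD}: card=3200; try (A,hash)→7280, (B,hash)→8240, (A,merge)→13600, (A,nl)→19240, (B,merge)→24090, (B,nl)→402640; best=7280 via (A,hash)

cost=7280; order=C,D,B,A; methods=hash,hash,hash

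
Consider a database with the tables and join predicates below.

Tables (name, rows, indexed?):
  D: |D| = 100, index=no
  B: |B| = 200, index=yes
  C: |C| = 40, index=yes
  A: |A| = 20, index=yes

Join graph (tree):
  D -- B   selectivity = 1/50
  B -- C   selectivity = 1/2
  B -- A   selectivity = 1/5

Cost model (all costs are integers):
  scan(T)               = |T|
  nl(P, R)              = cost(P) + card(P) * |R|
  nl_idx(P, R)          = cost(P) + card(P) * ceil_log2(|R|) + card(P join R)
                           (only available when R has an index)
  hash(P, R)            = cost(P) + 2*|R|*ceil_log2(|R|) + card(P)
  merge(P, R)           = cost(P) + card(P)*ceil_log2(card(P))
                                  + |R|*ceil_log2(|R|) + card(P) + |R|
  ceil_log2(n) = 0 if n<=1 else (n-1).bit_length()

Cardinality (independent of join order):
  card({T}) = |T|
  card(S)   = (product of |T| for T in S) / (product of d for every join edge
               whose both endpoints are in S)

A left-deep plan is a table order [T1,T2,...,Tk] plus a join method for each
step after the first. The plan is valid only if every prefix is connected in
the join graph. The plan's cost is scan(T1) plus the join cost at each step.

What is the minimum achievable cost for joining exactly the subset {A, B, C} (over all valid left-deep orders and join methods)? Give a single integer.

Selinger DP over subsets of {A,B,C}:
  {B}: scan cost=200, card=200
  {C}: scan cost=40, card=40
  {A}: scan cost=20, card=20
  {BC}: card=4000; try (C,hash)→880, (B,merge)→2120, (C,merge)→2280, (B,hash)→3280, (B,nl_idx)→4360, (C,nl_idx)→5400 …(+2); best=880 via (C,hash)
  {AB}: card=800; try (A,hash)→600, (B,nl_idx)→980, (B,merge)→1940, (A,nl_idx)→2000, (A,merge)→2120, (B,hash)→3240 …(+2); best=600 via (A,hash)
  {ABC}: card=16000; try (C,hash)→1880, (A,hash)→5080, (C,merge)→9680, (C,nl_idx)→21400, (C,nl)→32600, (A,nl_idx)→36880 …(+2); best=1880 via (C,hash)

1880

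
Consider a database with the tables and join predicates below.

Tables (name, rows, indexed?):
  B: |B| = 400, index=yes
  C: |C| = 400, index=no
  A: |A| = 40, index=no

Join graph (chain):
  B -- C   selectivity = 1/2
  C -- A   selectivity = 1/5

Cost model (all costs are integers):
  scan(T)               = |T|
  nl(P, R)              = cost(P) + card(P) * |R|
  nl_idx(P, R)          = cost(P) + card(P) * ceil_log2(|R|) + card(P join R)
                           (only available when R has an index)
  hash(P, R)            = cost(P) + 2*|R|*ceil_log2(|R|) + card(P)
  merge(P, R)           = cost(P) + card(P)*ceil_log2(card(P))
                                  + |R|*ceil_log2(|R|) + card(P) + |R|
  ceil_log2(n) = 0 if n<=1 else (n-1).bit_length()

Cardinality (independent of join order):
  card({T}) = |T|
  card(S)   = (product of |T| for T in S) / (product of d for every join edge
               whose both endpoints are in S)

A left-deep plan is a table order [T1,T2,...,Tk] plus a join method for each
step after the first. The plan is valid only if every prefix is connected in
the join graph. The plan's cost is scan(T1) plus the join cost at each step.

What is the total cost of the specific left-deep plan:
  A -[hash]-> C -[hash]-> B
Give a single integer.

17680

step 1: scan A: cost=40, card=40
step 2: join C via hash
    card(P join C) = 40*400/(5) = 3200
    cost = 40 + 2*400*9 + 40 = 7280
step 3: join B via hash
    card(P join B) = 3200*400/(2) = 640000
    cost = 7280 + 2*400*9 + 3200 = 17680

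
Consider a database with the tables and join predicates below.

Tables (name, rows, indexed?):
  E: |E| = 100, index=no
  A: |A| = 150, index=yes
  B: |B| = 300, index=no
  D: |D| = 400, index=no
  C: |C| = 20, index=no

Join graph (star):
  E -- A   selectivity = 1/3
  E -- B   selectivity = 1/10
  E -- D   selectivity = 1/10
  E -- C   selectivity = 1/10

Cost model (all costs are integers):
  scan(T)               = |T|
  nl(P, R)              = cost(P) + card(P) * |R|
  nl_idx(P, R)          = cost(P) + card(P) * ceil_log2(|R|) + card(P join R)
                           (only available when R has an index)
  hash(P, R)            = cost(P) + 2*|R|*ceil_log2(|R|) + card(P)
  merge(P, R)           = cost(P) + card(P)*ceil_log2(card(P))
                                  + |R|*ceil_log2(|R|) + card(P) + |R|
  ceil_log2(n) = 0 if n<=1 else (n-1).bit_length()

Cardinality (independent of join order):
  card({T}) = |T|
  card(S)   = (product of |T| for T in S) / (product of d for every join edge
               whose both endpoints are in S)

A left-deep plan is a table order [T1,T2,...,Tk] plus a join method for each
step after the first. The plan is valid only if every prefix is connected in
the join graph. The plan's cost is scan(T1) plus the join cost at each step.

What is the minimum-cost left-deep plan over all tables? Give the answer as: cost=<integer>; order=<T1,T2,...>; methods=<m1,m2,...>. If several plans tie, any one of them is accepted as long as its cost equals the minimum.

Selinger DP (subsets sized 1..n):
  {E}: scan cost=100, card=100
  {A}: scan cost=150, card=150
  {B}: scan cost=300, card=300
  {D}: scan cost=400, card=400
  {C}: scan cost=20, card=20
  {AE}: card=5000; try (E,hash)→1700, (A,merge)→2250, (E,merge)→2300, (A,hash)→2600, (A,nl_idx)→5900, (A,nl)→15100 …(+1); best=1700 via (E,hash)
  {BE}: card=3000; try (E,hash)→2000, (B,merge)→3900, (E,merge)→4100, (B,hash)→5600, (B,nl)→30100, (E,nl)→30300; best=2000 via (E,hash)
  {DE}: card=4000; try (E,hash)→2200, (D,merge)→4900, (E,merge)→5200, (D,hash)→7400, (D,nl)→40100, (E,nl)→40400; best=2200 via (E,hash)
  {CE}: card=200; try (C,hash)→400, (E,merge)→940, (C,merge)→1020, (E,hash)→1440, (E,nl)→2020, (C,nl)→2100; best=400 via (C,hash)
  {ABE}: card=150000; try (A,hash)→7400, (B,hash)→12100, (A,merge)→42350, (B,merge)→74700, (A,nl_idx)→176000, (A,nl)→452000 …(+1); best=7400 via (A,hash)
  {ADE}: card=200000; try (A,hash)→8600, (D,hash)→13900, (A,merge)→55550, (D,merge)→75700, (A,nl_idx)→234200, (A,nl)→602200 …(+1); best=8600 via (A,hash)
  {ACE}: card=10000; try (A,hash)→3000, (A,merge)→3550, (C,hash)→6900, (A,nl_idx)→12000, (A,nl)→30400, (C,merge)→71820 …(+1); best=3000 via (A,hash)
  {BDE}: card=120000; try (B,hash)→11600, (D,hash)→12200, (D,merge)→45000, (B,merge)→57200, (D,nl)→1202000, (B,nl)→1202200; best=11600 via (B,hash)
  {BCE}: card=6000; try (C,hash)→5200, (B,merge)→5200, (B,hash)→6000, (C,merge)→41120, (B,nl)→60400, (C,nl)→62000; best=5200 via (C,hash)
  {CDE}: card=8000; try (D,merge)→6200, (C,hash)→6400, (D,hash)→7800, (C,merge)→54320, (D,nl)→80400, (C,nl)→82200; best=6200 via (D,merge)
  {ABDE}: card=6000000; try (A,hash)→134000, (D,hash)→164600, (B,hash)→214000, (A,merge)→2172950, (D,merge)→2861400, (B,merge)→3811600 …(+4); best=134000 via (A,hash)
  {ABCE}: card=300000; try (A,hash)→13600, (B,hash)→18400, (A,merge)→90550, (B,merge)→156000, (C,hash)→157600, (A,nl_idx)→353200 …(+4); best=13600 via (A,hash)
  {ACDE}: card=400000; try (A,hash)→16600, (D,hash)→20200, (A,merge)→119550, (D,merge)→157000, (C,hash)→208800, (A,nl_idx)→470200 …(+4); best=16600 via (A,hash)
  {BCDE}: card=240000; try (D,hash)→18400, (B,hash)→19600, (D,merge)→93200, (B,merge)→121200, (C,hash)→131800, (C,merge)→2171720 …(+3); best=18400 via (D,hash)
  {ABCDE}: card=12000000; try (A,hash)→260800, (D,hash)→320800, (B,hash)→422000, (A,merge)→4579750, (D,merge)→6017600, (C,hash)→6134200 …(+7); best=260800 via (A,hash)

cost=260800; order=B,E,C,D,A; methods=hash,hash,hash,hash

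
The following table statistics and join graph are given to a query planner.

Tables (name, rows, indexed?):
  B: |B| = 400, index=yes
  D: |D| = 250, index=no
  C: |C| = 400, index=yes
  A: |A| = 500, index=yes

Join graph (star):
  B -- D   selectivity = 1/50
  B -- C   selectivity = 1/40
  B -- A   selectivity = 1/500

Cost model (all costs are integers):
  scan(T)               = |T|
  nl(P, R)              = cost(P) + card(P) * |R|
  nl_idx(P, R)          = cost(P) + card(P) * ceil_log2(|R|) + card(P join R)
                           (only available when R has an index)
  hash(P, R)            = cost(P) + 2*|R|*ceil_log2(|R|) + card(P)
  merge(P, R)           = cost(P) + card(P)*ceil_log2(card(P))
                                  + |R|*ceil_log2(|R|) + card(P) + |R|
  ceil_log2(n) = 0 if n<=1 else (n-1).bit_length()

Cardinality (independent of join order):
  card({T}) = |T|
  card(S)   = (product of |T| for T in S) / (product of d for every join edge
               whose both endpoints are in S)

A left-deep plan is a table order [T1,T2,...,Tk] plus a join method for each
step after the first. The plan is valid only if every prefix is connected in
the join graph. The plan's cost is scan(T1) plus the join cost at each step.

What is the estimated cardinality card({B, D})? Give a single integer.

2000

Tables in S: B(400), D(250)
Edges inside S: B-D(d=50)
numerator = 400 * 250 = 100000
denominator = 50 = 50
card(S) = 100000 / 50 = 2000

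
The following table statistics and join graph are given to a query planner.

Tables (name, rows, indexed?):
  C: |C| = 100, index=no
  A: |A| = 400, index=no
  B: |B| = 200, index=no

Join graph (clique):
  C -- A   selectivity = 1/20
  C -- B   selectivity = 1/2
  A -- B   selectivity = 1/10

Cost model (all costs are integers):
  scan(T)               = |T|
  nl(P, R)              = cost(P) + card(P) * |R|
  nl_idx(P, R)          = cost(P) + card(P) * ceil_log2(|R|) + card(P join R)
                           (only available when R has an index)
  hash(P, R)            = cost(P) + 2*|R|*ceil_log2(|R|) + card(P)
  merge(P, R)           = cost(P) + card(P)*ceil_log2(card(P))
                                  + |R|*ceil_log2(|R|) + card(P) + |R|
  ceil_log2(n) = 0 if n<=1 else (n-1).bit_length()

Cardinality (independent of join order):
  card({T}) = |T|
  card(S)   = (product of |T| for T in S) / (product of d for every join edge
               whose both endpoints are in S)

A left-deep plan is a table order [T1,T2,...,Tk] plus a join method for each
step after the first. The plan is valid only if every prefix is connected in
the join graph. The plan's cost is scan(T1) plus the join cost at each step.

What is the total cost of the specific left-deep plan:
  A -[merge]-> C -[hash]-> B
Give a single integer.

step 1: scan A: cost=400, card=400
step 2: join C via merge
    card(P join C) = 400*100/(20) = 2000
    cost = 400 + 400*9 + 100*7 + 400 + 100 = 5200
step 3: join B via hash
    card(P join B) = 2000*200/(2*10) = 20000
    cost = 5200 + 2*200*8 + 2000 = 10400

10400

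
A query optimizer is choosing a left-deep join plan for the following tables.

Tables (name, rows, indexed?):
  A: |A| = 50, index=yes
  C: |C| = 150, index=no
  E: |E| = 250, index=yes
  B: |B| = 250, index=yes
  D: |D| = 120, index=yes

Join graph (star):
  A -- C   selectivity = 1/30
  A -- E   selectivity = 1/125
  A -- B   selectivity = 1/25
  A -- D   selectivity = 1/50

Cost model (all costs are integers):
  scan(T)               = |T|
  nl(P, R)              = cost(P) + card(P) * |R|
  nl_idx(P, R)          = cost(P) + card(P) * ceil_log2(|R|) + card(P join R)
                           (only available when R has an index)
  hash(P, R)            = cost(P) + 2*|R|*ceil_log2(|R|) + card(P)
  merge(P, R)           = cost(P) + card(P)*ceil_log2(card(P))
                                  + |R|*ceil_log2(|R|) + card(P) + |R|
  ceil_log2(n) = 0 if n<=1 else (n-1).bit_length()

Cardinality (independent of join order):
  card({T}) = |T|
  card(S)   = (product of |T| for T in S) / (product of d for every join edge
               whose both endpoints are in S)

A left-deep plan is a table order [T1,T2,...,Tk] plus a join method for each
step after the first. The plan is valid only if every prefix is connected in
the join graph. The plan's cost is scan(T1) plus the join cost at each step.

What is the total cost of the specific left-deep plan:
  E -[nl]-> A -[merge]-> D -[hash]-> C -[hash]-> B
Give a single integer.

22350

step 1: scan E: cost=250, card=250
step 2: join A via nl
    card(P join A) = 250*50/(125) = 100
    cost = 250 + 250*50 = 12750
step 3: join D via merge
    card(P join D) = 100*120/(50) = 240
    cost = 12750 + 100*7 + 120*7 + 100 + 120 = 14510
step 4: join C via hash
    card(P join C) = 240*150/(30) = 1200
    cost = 14510 + 2*150*8 + 240 = 17150
step 5: join B via hash
    card(P join B) = 1200*250/(25) = 12000
    cost = 17150 + 2*250*8 + 1200 = 22350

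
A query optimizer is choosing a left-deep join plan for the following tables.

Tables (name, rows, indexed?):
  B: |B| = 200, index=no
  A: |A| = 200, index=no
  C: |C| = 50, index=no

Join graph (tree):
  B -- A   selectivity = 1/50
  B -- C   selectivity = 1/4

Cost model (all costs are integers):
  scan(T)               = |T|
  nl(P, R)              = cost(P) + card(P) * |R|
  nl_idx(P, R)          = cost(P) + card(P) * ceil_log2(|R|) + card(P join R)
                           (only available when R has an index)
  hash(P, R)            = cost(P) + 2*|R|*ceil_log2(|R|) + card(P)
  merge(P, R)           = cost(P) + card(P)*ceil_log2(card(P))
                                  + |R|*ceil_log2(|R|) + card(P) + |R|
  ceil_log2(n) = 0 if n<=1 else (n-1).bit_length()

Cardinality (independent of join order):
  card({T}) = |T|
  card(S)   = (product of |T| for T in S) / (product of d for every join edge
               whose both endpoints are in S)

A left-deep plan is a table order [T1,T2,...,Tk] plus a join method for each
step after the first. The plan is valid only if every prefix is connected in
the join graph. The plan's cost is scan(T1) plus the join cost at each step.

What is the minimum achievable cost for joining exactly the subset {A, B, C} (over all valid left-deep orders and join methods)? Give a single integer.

Selinger DP over subsets of {A,B,C}:
  {B}: scan cost=200, card=200
  {A}: scan cost=200, card=200
  {C}: scan cost=50, card=50
  {AB}: card=800; try (B,hash)→3600, (A,hash)→3600, (B,merge)→3800, (A,merge)→3800, (B,nl)→40200, (A,nl)→40200; best=3600 via (B,hash)
  {BC}: card=2500; try (C,hash)→1000, (B,merge)→2200, (C,merge)→2350, (B,hash)→3300, (B,nl)→10050, (C,nl)→10200; best=1000 via (C,hash)
  {ABC}: card=10000; try (C,hash)→5000, (A,hash)→6700, (C,merge)→12750, (A,merge)→35300, (C,nl)→43600, (A,nl)→501000; best=5000 via (C,hash)

5000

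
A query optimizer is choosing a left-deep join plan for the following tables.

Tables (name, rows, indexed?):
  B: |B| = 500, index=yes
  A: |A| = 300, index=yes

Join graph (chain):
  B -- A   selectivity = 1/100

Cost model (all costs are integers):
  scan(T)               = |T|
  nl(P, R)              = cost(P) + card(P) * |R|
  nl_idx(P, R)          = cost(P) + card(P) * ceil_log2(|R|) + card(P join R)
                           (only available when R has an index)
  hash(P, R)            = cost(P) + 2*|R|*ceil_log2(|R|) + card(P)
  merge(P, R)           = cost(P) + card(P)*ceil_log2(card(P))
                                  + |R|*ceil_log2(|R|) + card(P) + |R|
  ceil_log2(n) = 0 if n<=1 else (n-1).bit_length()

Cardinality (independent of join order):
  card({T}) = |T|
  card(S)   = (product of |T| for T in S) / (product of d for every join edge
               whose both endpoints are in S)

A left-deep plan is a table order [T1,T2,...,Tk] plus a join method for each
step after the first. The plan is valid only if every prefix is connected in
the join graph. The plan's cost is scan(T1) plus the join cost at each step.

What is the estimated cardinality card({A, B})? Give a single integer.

1500

Tables in S: A(300), B(500)
Edges inside S: B-A(d=100)
numerator = 300 * 500 = 150000
denominator = 100 = 100
card(S) = 150000 / 100 = 1500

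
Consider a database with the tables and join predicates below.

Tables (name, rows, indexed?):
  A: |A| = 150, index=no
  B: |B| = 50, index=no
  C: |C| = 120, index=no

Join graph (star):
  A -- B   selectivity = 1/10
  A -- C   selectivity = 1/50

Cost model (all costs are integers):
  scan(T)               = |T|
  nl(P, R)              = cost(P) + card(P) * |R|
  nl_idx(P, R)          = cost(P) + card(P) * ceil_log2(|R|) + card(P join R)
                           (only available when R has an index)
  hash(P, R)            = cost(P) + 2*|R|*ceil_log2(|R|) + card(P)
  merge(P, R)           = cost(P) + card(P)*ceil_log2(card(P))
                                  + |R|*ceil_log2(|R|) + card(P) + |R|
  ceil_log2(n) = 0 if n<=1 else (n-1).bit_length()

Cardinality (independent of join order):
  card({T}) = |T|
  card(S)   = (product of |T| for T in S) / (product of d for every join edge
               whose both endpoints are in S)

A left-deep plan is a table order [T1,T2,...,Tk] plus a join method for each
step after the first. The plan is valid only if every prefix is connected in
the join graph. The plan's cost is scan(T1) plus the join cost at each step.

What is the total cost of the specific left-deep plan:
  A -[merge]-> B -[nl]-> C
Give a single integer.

91850

step 1: scan A: cost=150, card=150
step 2: join B via merge
    card(P join B) = 150*50/(10) = 750
    cost = 150 + 150*8 + 50*6 + 150 + 50 = 1850
step 3: join C via nl
    card(P join C) = 750*120/(50) = 1800
    cost = 1850 + 750*120 = 91850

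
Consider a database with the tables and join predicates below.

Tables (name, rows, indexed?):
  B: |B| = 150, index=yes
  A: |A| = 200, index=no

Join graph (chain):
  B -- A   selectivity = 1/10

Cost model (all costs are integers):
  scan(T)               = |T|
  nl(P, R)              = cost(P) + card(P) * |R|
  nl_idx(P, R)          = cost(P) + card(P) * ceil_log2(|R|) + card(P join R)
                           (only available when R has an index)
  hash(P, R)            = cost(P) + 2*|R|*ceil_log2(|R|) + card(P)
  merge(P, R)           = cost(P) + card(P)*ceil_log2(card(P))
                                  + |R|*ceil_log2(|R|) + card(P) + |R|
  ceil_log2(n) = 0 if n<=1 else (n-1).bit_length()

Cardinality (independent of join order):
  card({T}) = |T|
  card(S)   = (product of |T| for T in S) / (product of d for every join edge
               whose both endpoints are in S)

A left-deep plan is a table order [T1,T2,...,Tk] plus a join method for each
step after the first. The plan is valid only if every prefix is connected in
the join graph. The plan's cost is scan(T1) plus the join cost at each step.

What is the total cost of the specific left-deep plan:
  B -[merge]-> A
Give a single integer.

step 1: scan B: cost=150, card=150
step 2: join A via merge
    card(P join A) = 150*200/(10) = 3000
    cost = 150 + 150*8 + 200*8 + 150 + 200 = 3300

3300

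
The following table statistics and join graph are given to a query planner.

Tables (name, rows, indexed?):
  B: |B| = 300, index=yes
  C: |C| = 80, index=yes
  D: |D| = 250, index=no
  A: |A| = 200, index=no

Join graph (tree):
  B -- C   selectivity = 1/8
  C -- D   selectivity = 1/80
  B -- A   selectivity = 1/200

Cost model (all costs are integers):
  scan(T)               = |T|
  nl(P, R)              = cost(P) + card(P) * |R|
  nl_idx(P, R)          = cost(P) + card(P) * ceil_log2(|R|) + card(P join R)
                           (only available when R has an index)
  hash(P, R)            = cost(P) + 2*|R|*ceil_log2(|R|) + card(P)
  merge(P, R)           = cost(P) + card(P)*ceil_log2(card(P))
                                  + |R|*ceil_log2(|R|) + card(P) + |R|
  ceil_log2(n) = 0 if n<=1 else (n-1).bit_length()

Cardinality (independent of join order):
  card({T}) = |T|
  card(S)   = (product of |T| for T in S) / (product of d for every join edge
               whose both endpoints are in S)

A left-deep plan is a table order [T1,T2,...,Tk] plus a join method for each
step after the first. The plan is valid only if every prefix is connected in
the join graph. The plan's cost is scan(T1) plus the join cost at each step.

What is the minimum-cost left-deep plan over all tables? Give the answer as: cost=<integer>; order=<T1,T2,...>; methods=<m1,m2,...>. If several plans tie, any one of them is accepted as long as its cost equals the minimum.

Selinger DP (subsets sized 1..n):
  {B}: scan cost=300, card=300
  {C}: scan cost=80, card=80
  {D}: scan cost=250, card=250
  {A}: scan cost=200, card=200
  {BC}: card=3000; try (C,hash)→1720, (B,merge)→3720, (B,nl_idx)→3800, (C,merge)→3940, (C,nl_idx)→5400, (B,hash)→5560 …(+2); best=1720 via (C,hash)
  {AB}: card=300; try (B,nl_idx)→2300, (A,hash)→3800, (B,merge)→5000, (A,merge)→5100, (B,hash)→5800, (B,nl)→60200 …(+1); best=2300 via (B,nl_idx)
  {CD}: card=250; try (C,hash)→1620, (C,nl_idx)→2250, (D,merge)→2970, (C,merge)→3140, (D,hash)→4160, (D,nl)→20080 …(+1); best=1620 via (C,hash)
  {BCD}: card=9375; try (B,merge)→6870, (B,hash)→7270, (D,hash)→8720, (B,nl_idx)→13245, (D,merge)→42970, (B,nl)→76620 …(+1); best=6870 via (B,merge)
  {ABC}: card=3000; try (C,hash)→3720, (C,merge)→5940, (C,nl_idx)→7400, (A,hash)→7920, (C,nl)→26300, (A,merge)→42520 …(+1); best=3720 via (C,hash)
  {ABCD}: card=9375; try (D,hash)→10720, (A,hash)→19445, (D,merge)→44970, (A,merge)→149295, (D,nl)→753720, (A,nl)→1881870; best=10720 via (D,hash)

cost=10720; order=A,B,C,D; methods=nl_idx,hash,hash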